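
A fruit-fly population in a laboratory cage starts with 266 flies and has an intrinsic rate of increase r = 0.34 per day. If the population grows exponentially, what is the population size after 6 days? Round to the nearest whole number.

2046 flies

N(t) = N₀·e^(rt) = 266 × e^(0.34×6) = 266 × e^2.04.
e^2.04 ≈ 7.6906, so N ≈ 266 × 7.6906 = 2045.7.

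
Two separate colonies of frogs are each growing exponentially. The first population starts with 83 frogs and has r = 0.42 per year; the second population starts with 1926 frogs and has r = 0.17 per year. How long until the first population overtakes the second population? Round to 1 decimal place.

12.6 years

Set 83·e^(0.42t) = 1926·e^(0.17t).
e^((0.42 − 0.17)t) = 1926/83 → e^(0.25·t) = 23.205.
0.25·t = ln(23.205) = 3.1444, so t = 3.1444/0.25 = 12.577.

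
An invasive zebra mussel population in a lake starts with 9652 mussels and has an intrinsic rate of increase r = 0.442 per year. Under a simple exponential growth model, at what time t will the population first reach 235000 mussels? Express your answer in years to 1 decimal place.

7.2 years

Set N₀·e^(rt) = 235000: e^(0.442·t) = 235000/9652 = 24.347.
0.442·t = ln(24.347) = 3.1924, so t = 3.1924/0.442 = 7.2227.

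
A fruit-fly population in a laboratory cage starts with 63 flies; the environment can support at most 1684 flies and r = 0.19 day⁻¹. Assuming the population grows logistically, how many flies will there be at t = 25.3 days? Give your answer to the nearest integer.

1391 flies

A = (K − N₀)/N₀ = (1684 − 63)/63 = 25.73.
N(t) = K/(1 + A·e^(−rt)) = 1684/(1 + 25.73×e^(−0.19×25.3)).
e^(−4.807) = 0.0081723; denominator = 1 + 25.73×0.0081723 = 1.2103.
N = 1684/1.2103 = 1391.42.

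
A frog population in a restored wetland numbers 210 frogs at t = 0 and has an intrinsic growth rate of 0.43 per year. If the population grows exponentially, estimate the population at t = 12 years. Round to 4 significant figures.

36570 frogs

N(t) = N₀·e^(rt) = 210 × e^(0.43×12) = 210 × e^5.16.
e^5.16 ≈ 174.16, so N ≈ 210 × 174.16 = 36574.5.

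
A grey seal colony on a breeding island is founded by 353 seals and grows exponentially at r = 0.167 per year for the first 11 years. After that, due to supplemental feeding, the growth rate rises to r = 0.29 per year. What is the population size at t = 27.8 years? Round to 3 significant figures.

Phase 1: N(11) = 353·e^(0.167×11) = 353·e^1.837 = 2216.02.
Phase 2 runs for 27.8 − 11 = 16.8 years at r = 0.29.
N(27.8) = 2216.02·e^(0.29×16.8) = 2216.02·e^4.872 = 289372.

289000 seals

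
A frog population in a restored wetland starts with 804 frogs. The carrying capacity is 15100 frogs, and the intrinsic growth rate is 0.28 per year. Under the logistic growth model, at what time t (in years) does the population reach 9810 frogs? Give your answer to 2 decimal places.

A = (K − N₀)/N₀ = (15100 − 804)/804 = 17.781.
Solve 15100/(1 + 17.781·e^(−0.28t)) = 9810: 1 + 17.781·e^(−0.28t) = 1.5392, so e^(−0.28t) = 0.0303269.
−0.28·t = ln(0.0303269) = -3.4957, so t = 3.4957/0.28 = 12.485.

12.48 years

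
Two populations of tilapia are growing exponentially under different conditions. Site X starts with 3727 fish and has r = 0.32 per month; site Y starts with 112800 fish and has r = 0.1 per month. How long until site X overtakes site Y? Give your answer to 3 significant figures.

Set 3727·e^(0.32t) = 112800·e^(0.1t).
e^((0.32 − 0.1)t) = 112800/3727 → e^(0.22·t) = 30.266.
0.22·t = ln(30.266) = 3.41, so t = 3.41/0.22 = 15.5.

15.5 months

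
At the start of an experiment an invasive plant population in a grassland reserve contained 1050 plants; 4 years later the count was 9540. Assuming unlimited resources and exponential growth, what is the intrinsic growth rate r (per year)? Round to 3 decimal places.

From N(t) = N₀·e^(rt): e^(r·4) = 9540/1050 = 9.0857.
r·4 = ln(9.0857) = 2.2067, so r = 2.2067/4 = 0.55168.

0.552 per year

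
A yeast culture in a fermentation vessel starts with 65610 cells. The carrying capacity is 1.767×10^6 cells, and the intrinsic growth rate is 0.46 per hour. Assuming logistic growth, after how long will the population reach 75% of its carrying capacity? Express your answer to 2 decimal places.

A = (K − N₀)/N₀ = (1.767×10^6 − 65610)/65610 = 25.932.
Solve 1.767×10^6/(1 + 25.932·e^(−0.46t)) = 1.32525×10^6: 1 + 25.932·e^(−0.46t) = 1.3333, so e^(−0.46t) = 0.0128542.
−0.46·t = ln(0.0128542) = -4.3541, so t = 4.3541/0.46 = 9.4654.

9.47 hours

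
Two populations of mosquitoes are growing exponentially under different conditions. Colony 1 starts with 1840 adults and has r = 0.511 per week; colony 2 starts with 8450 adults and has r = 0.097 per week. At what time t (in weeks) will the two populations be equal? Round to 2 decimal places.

Set 1840·e^(0.511t) = 8450·e^(0.097t).
e^((0.511 − 0.097)t) = 8450/1840 → e^(0.414·t) = 4.5924.
0.414·t = ln(4.5924) = 1.5244, so t = 1.5244/0.414 = 3.6821.

3.68 weeks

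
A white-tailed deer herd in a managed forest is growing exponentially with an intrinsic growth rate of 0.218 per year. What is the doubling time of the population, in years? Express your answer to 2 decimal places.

Doubling time t_d = ln(2)/r = 0.6931/0.218 = 3.1796.

3.18 years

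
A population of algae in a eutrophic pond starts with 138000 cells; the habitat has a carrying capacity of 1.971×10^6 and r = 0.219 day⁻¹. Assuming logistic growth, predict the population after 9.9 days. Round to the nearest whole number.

A = (K − N₀)/N₀ = (1.971×10^6 − 138000)/138000 = 13.283.
N(t) = K/(1 + A·e^(−rt)) = 1.971×10^6/(1 + 13.283×e^(−0.219×9.9)).
e^(−2.168) = 0.11439; denominator = 1 + 13.283×0.11439 = 2.5195.
N = 1.971×10^6/2.5195 = 782310.

782310 cells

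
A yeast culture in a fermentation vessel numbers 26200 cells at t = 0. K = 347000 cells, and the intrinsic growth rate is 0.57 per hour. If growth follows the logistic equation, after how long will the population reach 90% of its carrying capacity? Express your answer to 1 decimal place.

A = (K − N₀)/N₀ = (347000 − 26200)/26200 = 12.244.
Solve 347000/(1 + 12.244·e^(−0.57t)) = 312300: 1 + 12.244·e^(−0.57t) = 1.1111, so e^(−0.57t) = 0.00907454.
−0.57·t = ln(0.00907454) = -4.7023, so t = 4.7023/0.57 = 8.2496.

8.2 hours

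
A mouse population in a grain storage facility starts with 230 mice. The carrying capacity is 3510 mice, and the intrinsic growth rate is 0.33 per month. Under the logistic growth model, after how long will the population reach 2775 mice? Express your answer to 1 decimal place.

12.1 months

A = (K − N₀)/N₀ = (3510 − 230)/230 = 14.261.
Solve 3510/(1 + 14.261·e^(−0.33t)) = 2775: 1 + 14.261·e^(−0.33t) = 1.2649, so e^(−0.33t) = 0.0185728.
−0.33·t = ln(0.0185728) = -3.9861, so t = 3.9861/0.33 = 12.079.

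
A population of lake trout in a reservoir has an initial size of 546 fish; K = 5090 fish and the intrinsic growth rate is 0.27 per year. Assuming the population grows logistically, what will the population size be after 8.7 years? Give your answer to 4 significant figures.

2836 fish

A = (K − N₀)/N₀ = (5090 − 546)/546 = 8.3223.
N(t) = K/(1 + A·e^(−rt)) = 5090/(1 + 8.3223×e^(−0.27×8.7)).
e^(−2.349) = 0.095465; denominator = 1 + 8.3223×0.095465 = 1.7945.
N = 5090/1.7945 = 2836.46.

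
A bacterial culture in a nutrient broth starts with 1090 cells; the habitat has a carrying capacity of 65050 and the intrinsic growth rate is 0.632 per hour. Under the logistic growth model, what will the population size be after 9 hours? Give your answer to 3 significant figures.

54300 cells

A = (K − N₀)/N₀ = (65050 − 1090)/1090 = 58.679.
N(t) = K/(1 + A·e^(−rt)) = 65050/(1 + 58.679×e^(−0.632×9)).
e^(−5.688) = 0.0033864; denominator = 1 + 58.679×0.0033864 = 1.1987.
N = 65050/1.1987 = 54266.8.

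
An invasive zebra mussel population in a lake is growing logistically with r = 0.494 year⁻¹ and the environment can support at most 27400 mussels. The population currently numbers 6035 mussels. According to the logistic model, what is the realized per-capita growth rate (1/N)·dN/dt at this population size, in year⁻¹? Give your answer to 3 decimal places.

0.385 per year

(1/N)·dN/dt = r(1 − N/K) = 0.494 × (1 − 6035/27400).
= 0.494 × 0.77974 = 0.38519.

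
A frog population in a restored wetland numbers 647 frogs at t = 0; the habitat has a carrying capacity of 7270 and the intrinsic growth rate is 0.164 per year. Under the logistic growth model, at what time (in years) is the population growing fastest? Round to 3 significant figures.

14.2 years

Logistic growth is fastest at N = K/2 = 3635.
A = (K − N₀)/N₀ = 10.236. Set K/(1 + A·e^(−rt)) = K/2 → A·e^(−rt) = 1.
e^(−0.164t) = 1/10.236 = 0.0976899, so t = ln(10.236)/0.164 = 2.326/0.164 = 14.183.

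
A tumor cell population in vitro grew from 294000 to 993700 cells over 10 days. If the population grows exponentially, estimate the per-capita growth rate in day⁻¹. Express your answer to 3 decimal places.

0.122 per day

From N(t) = N₀·e^(rt): e^(r·10) = 993700/294000 = 3.3799.
r·10 = ln(3.3799) = 1.2179, so r = 1.2179/10 = 0.12179.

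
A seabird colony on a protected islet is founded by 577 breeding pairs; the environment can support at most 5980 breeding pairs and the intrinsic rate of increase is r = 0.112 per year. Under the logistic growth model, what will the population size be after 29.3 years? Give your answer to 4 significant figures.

A = (K − N₀)/N₀ = (5980 − 577)/577 = 9.364.
N(t) = K/(1 + A·e^(−rt)) = 5980/(1 + 9.364×e^(−0.112×29.3)).
e^(−3.282) = 0.037568; denominator = 1 + 9.364×0.037568 = 1.3518.
N = 5980/1.3518 = 4423.78.

4424 breeding pairs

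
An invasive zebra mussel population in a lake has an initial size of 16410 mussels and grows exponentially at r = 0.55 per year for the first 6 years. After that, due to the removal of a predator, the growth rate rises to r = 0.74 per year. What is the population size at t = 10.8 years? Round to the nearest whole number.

Phase 1: N(6) = 16410·e^(0.55×6) = 16410·e^3.3 = 444918.
Phase 2 runs for 10.8 − 6 = 4.8 years at r = 0.74.
N(10.8) = 444918·e^(0.74×4.8) = 444918·e^3.552 = 1.552009×10^7.

15520095 mussels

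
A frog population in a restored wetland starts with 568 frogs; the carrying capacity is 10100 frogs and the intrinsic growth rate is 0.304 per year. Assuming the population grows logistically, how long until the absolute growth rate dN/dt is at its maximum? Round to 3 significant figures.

Logistic growth is fastest at N = K/2 = 5050.
A = (K − N₀)/N₀ = 16.782. Set K/(1 + A·e^(−rt)) = K/2 → A·e^(−rt) = 1.
e^(−0.304t) = 1/16.782 = 0.0595888, so t = ln(16.782)/0.304 = 2.8203/0.304 = 9.2773.

9.28 years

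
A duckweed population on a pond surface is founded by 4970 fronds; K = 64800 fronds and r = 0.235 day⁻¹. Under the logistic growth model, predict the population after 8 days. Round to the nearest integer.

22842 fronds

A = (K − N₀)/N₀ = (64800 − 4970)/4970 = 12.038.
N(t) = K/(1 + A·e^(−rt)) = 64800/(1 + 12.038×e^(−0.235×8)).
e^(−1.88) = 0.15259; denominator = 1 + 12.038×0.15259 = 2.8369.
N = 64800/2.8369 = 22841.7.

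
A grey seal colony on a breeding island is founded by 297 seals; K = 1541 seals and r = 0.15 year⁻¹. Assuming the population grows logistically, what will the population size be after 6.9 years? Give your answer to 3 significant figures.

619 seals

A = (K − N₀)/N₀ = (1541 − 297)/297 = 4.1886.
N(t) = K/(1 + A·e^(−rt)) = 1541/(1 + 4.1886×e^(−0.15×6.9)).
e^(−1.035) = 0.35523; denominator = 1 + 4.1886×0.35523 = 2.4879.
N = 1541/2.4879 = 619.402.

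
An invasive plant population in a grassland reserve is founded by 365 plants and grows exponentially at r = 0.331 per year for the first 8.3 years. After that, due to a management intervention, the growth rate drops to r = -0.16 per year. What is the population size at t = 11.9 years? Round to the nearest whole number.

3201 plants

Phase 1: N(8.3) = 365·e^(0.331×8.3) = 365·e^2.747 = 5694.17.
Phase 2 runs for 11.9 − 8.3 = 3.6 years at r = -0.16.
N(11.9) = 5694.17·e^(-0.16×3.6) = 5694.17·e^-0.576 = 3200.93.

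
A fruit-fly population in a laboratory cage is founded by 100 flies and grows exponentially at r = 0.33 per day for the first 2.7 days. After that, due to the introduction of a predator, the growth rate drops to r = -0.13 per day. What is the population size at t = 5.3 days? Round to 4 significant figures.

Phase 1: N(2.7) = 100·e^(0.33×2.7) = 100·e^0.891 = 243.757.
Phase 2 runs for 5.3 − 2.7 = 2.6 days at r = -0.13.
N(5.3) = 243.757·e^(-0.13×2.6) = 243.757·e^-0.338 = 173.846.

173.8 flies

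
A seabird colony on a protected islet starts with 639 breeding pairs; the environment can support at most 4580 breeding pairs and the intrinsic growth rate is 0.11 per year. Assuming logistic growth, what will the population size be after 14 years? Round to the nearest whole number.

A = (K − N₀)/N₀ = (4580 − 639)/639 = 6.1674.
N(t) = K/(1 + A·e^(−rt)) = 4580/(1 + 6.1674×e^(−0.11×14)).
e^(−1.54) = 0.21438; denominator = 1 + 6.1674×0.21438 = 2.3222.
N = 4580/2.3222 = 1972.28.

1972 breeding pairs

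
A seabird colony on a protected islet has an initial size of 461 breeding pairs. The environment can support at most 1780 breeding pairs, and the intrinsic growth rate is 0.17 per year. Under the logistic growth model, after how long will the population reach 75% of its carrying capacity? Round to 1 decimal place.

A = (K − N₀)/N₀ = (1780 − 461)/461 = 2.8612.
Solve 1780/(1 + 2.8612·e^(−0.17t)) = 1335: 1 + 2.8612·e^(−0.17t) = 1.3333, so e^(−0.17t) = 0.116502.
−0.17·t = ln(0.116502) = -2.1498, so t = 2.1498/0.17 = 12.646.

12.6 years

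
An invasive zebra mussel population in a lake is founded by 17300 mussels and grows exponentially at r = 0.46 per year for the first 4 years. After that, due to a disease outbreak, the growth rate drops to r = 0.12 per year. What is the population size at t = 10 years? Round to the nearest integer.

223790 mussels

Phase 1: N(4) = 17300·e^(0.46×4) = 17300·e^1.84 = 108930.
Phase 2 runs for 10 − 4 = 6 years at r = 0.12.
N(10) = 108930·e^(0.12×6) = 108930·e^0.72 = 223790.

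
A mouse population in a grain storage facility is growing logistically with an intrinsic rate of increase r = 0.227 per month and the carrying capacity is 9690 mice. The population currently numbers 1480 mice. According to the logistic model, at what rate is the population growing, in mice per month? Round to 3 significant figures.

285 mice per month

dN/dt = rN(1 − N/K) = 0.227 × 1480 × (1 − 1480/9690).
1 − 1480/9690 = 0.84727; dN/dt = 0.227 × 1480 × 0.84727 = 284.65.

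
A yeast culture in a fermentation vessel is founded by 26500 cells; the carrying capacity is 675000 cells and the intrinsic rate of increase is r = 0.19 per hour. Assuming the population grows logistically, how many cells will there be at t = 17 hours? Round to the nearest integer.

A = (K − N₀)/N₀ = (675000 − 26500)/26500 = 24.472.
N(t) = K/(1 + A·e^(−rt)) = 675000/(1 + 24.472×e^(−0.19×17)).
e^(−3.23) = 0.039557; denominator = 1 + 24.472×0.039557 = 1.968.
N = 675000/1.968 = 342981.

342981 cells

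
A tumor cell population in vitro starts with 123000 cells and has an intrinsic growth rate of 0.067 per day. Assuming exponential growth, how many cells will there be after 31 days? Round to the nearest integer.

981600 cells

N(t) = N₀·e^(rt) = 123000 × e^(0.067×31) = 123000 × e^2.077.
e^2.077 ≈ 7.9805, so N ≈ 123000 × 7.9805 = 981600.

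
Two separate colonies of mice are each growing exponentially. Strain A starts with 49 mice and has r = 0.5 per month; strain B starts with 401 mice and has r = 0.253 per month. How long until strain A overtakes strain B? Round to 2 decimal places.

8.51 months

Set 49·e^(0.5t) = 401·e^(0.253t).
e^((0.5 − 0.253)t) = 401/49 → e^(0.247·t) = 8.1837.
0.247·t = ln(8.1837) = 2.1021, so t = 2.1021/0.247 = 8.5107.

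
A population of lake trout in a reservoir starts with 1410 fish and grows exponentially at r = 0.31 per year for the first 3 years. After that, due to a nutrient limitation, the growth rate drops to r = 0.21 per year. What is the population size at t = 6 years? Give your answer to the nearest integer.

Phase 1: N(3) = 1410·e^(0.31×3) = 1410·e^0.93 = 3573.66.
Phase 2 runs for 6 − 3 = 3 years at r = 0.21.
N(6) = 3573.66·e^(0.21×3) = 3573.66·e^0.63 = 6709.94.

6710 fish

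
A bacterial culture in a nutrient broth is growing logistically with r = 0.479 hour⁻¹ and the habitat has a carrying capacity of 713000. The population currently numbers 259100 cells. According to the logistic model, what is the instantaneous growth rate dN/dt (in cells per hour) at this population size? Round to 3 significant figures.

dN/dt = rN(1 − N/K) = 0.479 × 259100 × (1 − 259100/713000).
1 − 259100/713000 = 0.63661; dN/dt = 0.479 × 259100 × 0.63661 = 79008.

79000 cells per hour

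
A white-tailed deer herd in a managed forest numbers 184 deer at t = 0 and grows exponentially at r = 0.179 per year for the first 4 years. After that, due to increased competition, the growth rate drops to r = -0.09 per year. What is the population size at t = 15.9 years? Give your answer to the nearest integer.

Phase 1: N(4) = 184·e^(0.179×4) = 184·e^0.716 = 376.507.
Phase 2 runs for 15.9 − 4 = 11.9 years at r = -0.09.
N(15.9) = 376.507·e^(-0.09×11.9) = 376.507·e^-1.071 = 129.016.

129 deer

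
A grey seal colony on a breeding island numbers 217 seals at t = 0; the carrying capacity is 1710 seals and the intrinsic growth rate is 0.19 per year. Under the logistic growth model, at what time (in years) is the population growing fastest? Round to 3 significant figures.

Logistic growth is fastest at N = K/2 = 855.
A = (K − N₀)/N₀ = 6.8802. Set K/(1 + A·e^(−rt)) = K/2 → A·e^(−rt) = 1.
e^(−0.19t) = 1/6.8802 = 0.145345, so t = ln(6.8802)/0.19 = 1.9286/0.19 = 10.151.

10.2 years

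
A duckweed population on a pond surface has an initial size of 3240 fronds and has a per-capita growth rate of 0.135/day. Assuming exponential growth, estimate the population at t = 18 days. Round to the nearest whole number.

N(t) = N₀·e^(rt) = 3240 × e^(0.135×18) = 3240 × e^2.43.
e^2.43 ≈ 11.359, so N ≈ 3240 × 11.359 = 36802.8.

36803 fronds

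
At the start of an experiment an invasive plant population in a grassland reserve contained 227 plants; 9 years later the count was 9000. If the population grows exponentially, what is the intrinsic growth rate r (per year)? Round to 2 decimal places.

0.41 per year

From N(t) = N₀·e^(rt): e^(r·9) = 9000/227 = 39.648.
r·9 = ln(39.648) = 3.68, so r = 3.68/9 = 0.40889.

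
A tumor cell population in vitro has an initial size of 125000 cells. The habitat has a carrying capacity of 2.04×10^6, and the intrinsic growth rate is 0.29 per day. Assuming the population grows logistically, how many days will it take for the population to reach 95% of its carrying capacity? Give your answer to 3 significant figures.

A = (K − N₀)/N₀ = (2.04×10^6 − 125000)/125000 = 15.32.
Solve 2.04×10^6/(1 + 15.32·e^(−0.29t)) = 1.938×10^6: 1 + 15.32·e^(−0.29t) = 1.0526, so e^(−0.29t) = 0.00343548.
−0.29·t = ln(0.00343548) = -5.6736, so t = 5.6736/0.29 = 19.564.

19.6 days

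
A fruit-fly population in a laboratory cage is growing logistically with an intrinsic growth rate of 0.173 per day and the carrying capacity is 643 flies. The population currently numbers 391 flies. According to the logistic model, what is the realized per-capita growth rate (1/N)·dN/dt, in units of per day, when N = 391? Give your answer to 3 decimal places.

0.068 per day

(1/N)·dN/dt = r(1 − N/K) = 0.173 × (1 − 391/643).
= 0.173 × 0.39191 = 0.067801.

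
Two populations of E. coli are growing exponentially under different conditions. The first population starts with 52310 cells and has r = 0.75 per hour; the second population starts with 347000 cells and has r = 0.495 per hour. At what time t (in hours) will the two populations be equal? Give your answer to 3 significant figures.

7.42 hours

Set 52310·e^(0.75t) = 347000·e^(0.495t).
e^((0.75 − 0.495)t) = 347000/52310 → e^(0.255·t) = 6.6335.
0.255·t = ln(6.6335) = 1.8921, so t = 1.8921/0.255 = 7.4201.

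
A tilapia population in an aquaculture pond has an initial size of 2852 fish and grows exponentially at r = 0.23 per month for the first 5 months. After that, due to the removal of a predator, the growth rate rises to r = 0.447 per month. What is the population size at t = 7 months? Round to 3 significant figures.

22000 fish

Phase 1: N(5) = 2852·e^(0.23×5) = 2852·e^1.15 = 9007.17.
Phase 2 runs for 7 − 5 = 2 months at r = 0.447.
N(7) = 9007.17·e^(0.447×2) = 9007.17·e^0.894 = 22021.5.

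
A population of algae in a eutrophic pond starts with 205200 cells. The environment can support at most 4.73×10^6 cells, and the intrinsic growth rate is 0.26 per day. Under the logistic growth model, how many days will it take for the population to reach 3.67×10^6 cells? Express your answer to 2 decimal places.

16.67 days

A = (K − N₀)/N₀ = (4.73×10^6 − 205200)/205200 = 22.051.
Solve 4.73×10^6/(1 + 22.051·e^(−0.26t)) = 3.67×10^6: 1 + 22.051·e^(−0.26t) = 1.2888, so e^(−0.26t) = 0.0130984.
−0.26·t = ln(0.0130984) = -4.3353, so t = 4.3353/0.26 = 16.674.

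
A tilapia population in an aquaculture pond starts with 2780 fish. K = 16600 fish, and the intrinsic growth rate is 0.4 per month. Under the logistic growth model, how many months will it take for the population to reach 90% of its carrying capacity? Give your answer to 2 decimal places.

9.50 months

A = (K − N₀)/N₀ = (16600 − 2780)/2780 = 4.9712.
Solve 16600/(1 + 4.9712·e^(−0.4t)) = 14940: 1 + 4.9712·e^(−0.4t) = 1.1111, so e^(−0.4t) = 0.0223509.
−0.4·t = ln(0.0223509) = -3.8009, so t = 3.8009/0.4 = 9.5022.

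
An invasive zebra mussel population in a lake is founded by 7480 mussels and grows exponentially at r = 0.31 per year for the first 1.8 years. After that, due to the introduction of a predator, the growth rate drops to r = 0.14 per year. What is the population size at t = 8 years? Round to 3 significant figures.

Phase 1: N(1.8) = 7480·e^(0.31×1.8) = 7480·e^0.558 = 13068.9.
Phase 2 runs for 8 − 1.8 = 6.2 years at r = 0.14.
N(8) = 13068.9·e^(0.14×6.2) = 13068.9·e^0.868 = 31131.9.

31100 mussels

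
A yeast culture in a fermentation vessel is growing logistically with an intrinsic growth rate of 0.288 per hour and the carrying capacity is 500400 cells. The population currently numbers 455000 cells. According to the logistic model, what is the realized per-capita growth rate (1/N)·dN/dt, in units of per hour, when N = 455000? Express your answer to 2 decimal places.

0.03 per hour

(1/N)·dN/dt = r(1 − N/K) = 0.288 × (1 − 455000/500400).
= 0.288 × 0.090727 = 0.026129.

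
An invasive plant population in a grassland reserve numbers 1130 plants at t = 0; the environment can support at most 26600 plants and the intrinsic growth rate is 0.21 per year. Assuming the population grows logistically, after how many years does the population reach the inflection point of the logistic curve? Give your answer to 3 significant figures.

14.8 years

Logistic growth is fastest at N = K/2 = 13300.
A = (K − N₀)/N₀ = 22.54. Set K/(1 + A·e^(−rt)) = K/2 → A·e^(−rt) = 1.
e^(−0.21t) = 1/22.54 = 0.0443659, so t = ln(22.54)/0.21 = 3.1153/0.21 = 14.835.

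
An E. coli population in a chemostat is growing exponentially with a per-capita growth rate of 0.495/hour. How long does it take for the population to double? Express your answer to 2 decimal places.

1.40 hours

Doubling time t_d = ln(2)/r = 0.6931/0.495 = 1.4003.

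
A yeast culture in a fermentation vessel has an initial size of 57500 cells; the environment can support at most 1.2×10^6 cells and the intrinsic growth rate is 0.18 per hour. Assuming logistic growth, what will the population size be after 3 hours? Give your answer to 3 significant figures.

95400 cells

A = (K − N₀)/N₀ = (1.2×10^6 − 57500)/57500 = 19.87.
N(t) = K/(1 + A·e^(−rt)) = 1.2×10^6/(1 + 19.87×e^(−0.18×3)).
e^(−0.54) = 0.58275; denominator = 1 + 19.87×0.58275 = 12.579.
N = 1.2×10^6/12.579 = 95397.4.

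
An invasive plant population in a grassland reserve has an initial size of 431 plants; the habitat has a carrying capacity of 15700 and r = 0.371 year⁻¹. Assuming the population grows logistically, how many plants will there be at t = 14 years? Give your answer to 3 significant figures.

13100 plants

A = (K − N₀)/N₀ = (15700 − 431)/431 = 35.427.
N(t) = K/(1 + A·e^(−rt)) = 15700/(1 + 35.427×e^(−0.371×14)).
e^(−5.194) = 0.0055498; denominator = 1 + 35.427×0.0055498 = 1.1966.
N = 15700/1.1966 = 13120.4.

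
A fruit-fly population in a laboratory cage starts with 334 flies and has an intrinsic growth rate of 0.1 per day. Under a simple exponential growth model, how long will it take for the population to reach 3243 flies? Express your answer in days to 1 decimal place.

22.7 days

Set N₀·e^(rt) = 3243: e^(0.1·t) = 3243/334 = 9.7096.
0.1·t = ln(9.7096) = 2.2731, so t = 2.2731/0.1 = 22.731.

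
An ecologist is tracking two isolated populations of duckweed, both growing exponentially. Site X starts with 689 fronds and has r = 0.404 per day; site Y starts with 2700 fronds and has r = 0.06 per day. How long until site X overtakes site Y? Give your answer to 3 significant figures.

3.97 days

Set 689·e^(0.404t) = 2700·e^(0.06t).
e^((0.404 − 0.06)t) = 2700/689 → e^(0.344·t) = 3.9187.
0.344·t = ln(3.9187) = 1.3658, so t = 1.3658/0.344 = 3.9702.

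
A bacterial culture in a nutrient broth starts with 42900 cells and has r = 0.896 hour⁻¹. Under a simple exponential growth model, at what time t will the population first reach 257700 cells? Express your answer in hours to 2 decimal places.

2.00 hours

Set N₀·e^(rt) = 257700: e^(0.896·t) = 257700/42900 = 6.007.
0.896·t = ln(6.007) = 1.7929, so t = 1.7929/0.896 = 2.001.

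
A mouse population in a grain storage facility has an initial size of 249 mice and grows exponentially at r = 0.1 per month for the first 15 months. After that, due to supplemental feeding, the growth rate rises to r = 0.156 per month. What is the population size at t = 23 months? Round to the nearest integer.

Phase 1: N(15) = 249·e^(0.1×15) = 249·e^1.5 = 1115.94.
Phase 2 runs for 23 − 15 = 8 months at r = 0.156.
N(23) = 1115.94·e^(0.156×8) = 1115.94·e^1.248 = 3887.23.

3887 mice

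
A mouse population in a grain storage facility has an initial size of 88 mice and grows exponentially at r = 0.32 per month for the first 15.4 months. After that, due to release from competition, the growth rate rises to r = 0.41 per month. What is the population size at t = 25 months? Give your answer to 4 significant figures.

622400 mice

Phase 1: N(15.4) = 88·e^(0.32×15.4) = 88·e^4.928 = 12153.1.
Phase 2 runs for 25 − 15.4 = 9.6 months at r = 0.41.
N(25) = 12153.1·e^(0.41×9.6) = 12153.1·e^3.936 = 622399.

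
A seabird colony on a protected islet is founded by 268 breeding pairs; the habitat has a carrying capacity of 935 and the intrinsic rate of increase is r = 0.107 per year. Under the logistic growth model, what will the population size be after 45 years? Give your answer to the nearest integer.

917 breeding pairs

A = (K − N₀)/N₀ = (935 − 268)/268 = 2.4888.
N(t) = K/(1 + A·e^(−rt)) = 935/(1 + 2.4888×e^(−0.107×45)).
e^(−4.815) = 0.0081072; denominator = 1 + 2.4888×0.0081072 = 1.0202.
N = 935/1.0202 = 916.507.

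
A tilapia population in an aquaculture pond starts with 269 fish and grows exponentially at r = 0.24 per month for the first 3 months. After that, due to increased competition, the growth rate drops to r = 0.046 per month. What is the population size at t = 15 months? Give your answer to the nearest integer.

960 fish

Phase 1: N(3) = 269·e^(0.24×3) = 269·e^0.72 = 552.643.
Phase 2 runs for 15 − 3 = 12 months at r = 0.046.
N(15) = 552.643·e^(0.046×12) = 552.643·e^0.552 = 959.787.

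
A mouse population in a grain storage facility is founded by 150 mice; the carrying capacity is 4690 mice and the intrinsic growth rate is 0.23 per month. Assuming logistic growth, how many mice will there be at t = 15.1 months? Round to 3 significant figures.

A = (K − N₀)/N₀ = (4690 − 150)/150 = 30.267.
N(t) = K/(1 + A·e^(−rt)) = 4690/(1 + 30.267×e^(−0.23×15.1)).
e^(−3.473) = 0.031024; denominator = 1 + 30.267×0.031024 = 1.939.
N = 4690/1.939 = 2418.79.

2420 mice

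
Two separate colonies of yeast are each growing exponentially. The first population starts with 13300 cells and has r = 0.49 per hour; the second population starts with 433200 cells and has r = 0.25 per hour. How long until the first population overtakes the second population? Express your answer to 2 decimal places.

14.51 hours

Set 13300·e^(0.49t) = 433200·e^(0.25t).
e^((0.49 − 0.25)t) = 433200/13300 → e^(0.24·t) = 32.571.
0.24·t = ln(32.571) = 3.4834, so t = 3.4834/0.24 = 14.514.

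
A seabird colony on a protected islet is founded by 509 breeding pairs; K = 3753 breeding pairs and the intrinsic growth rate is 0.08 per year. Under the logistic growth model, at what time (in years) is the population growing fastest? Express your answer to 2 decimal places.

Logistic growth is fastest at N = K/2 = 1876.5.
A = (K − N₀)/N₀ = 6.3733. Set K/(1 + A·e^(−rt)) = K/2 → A·e^(−rt) = 1.
e^(−0.08t) = 1/6.3733 = 0.156905, so t = ln(6.3733)/0.08 = 1.8521/0.08 = 23.151.

23.15 years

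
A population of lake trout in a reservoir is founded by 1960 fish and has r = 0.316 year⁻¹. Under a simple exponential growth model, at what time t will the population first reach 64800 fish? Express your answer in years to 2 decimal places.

11.07 years

Set N₀·e^(rt) = 64800: e^(0.316·t) = 64800/1960 = 33.061.
0.316·t = ln(33.061) = 3.4984, so t = 3.4984/0.316 = 11.071.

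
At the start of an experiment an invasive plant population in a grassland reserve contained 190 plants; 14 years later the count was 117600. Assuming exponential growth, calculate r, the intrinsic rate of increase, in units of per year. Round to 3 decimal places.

0.459 per year

From N(t) = N₀·e^(rt): e^(r·14) = 117600/190 = 618.95.
r·14 = ln(618.95) = 6.428, so r = 6.428/14 = 0.45914.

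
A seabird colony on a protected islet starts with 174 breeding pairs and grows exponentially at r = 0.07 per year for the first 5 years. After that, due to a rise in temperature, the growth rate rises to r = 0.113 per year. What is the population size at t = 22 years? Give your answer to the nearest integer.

Phase 1: N(5) = 174·e^(0.07×5) = 174·e^0.35 = 246.918.
Phase 2 runs for 22 − 5 = 17 years at r = 0.113.
N(22) = 246.918·e^(0.113×17) = 246.918·e^1.921 = 1685.9.

1686 breeding pairs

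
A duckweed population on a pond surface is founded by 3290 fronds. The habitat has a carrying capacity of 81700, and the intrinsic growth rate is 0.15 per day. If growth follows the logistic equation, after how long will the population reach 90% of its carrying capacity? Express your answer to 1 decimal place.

A = (K − N₀)/N₀ = (81700 − 3290)/3290 = 23.833.
Solve 81700/(1 + 23.833·e^(−0.15t)) = 73530: 1 + 23.833·e^(−0.15t) = 1.1111, so e^(−0.15t) = 0.0046621.
−0.15·t = ln(0.0046621) = -5.3683, so t = 5.3683/0.15 = 35.789.

35.8 days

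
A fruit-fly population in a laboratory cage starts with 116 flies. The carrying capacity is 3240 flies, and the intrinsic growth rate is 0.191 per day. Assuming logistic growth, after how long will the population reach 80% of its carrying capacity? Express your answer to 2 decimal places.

A = (K − N₀)/N₀ = (3240 − 116)/116 = 26.931.
Solve 3240/(1 + 26.931·e^(−0.191t)) = 2592: 1 + 26.931·e^(−0.191t) = 1.25, so e^(−0.191t) = 0.00928297.
−0.191·t = ln(0.00928297) = -4.6796, so t = 4.6796/0.191 = 24.5.

24.50 days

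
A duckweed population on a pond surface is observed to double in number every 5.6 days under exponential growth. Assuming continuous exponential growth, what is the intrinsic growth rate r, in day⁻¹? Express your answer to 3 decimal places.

0.124 per day

r = ln(2)/t_d = 0.6931/5.6 = 0.12378.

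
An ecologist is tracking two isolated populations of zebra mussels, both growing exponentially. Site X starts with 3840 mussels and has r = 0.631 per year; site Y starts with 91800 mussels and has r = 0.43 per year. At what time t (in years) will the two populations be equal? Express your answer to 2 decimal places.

Set 3840·e^(0.631t) = 91800·e^(0.43t).
e^((0.631 − 0.43)t) = 91800/3840 → e^(0.201·t) = 23.906.
0.201·t = ln(23.906) = 3.1741, so t = 3.1741/0.201 = 15.792.

15.79 years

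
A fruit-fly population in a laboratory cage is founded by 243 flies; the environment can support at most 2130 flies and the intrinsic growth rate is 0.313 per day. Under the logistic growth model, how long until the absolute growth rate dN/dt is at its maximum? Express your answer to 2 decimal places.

6.55 days

Logistic growth is fastest at N = K/2 = 1065.
A = (K − N₀)/N₀ = 7.7654. Set K/(1 + A·e^(−rt)) = K/2 → A·e^(−rt) = 1.
e^(−0.313t) = 1/7.7654 = 0.128776, so t = ln(7.7654)/0.313 = 2.0497/0.313 = 6.5485.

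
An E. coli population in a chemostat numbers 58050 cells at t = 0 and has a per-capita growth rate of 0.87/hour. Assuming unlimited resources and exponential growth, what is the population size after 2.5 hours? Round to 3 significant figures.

511000 cells

N(t) = N₀·e^(rt) = 58050 × e^(0.87×2.5) = 58050 × e^2.175.
e^2.175 ≈ 8.8022, so N ≈ 58050 × 8.8022 = 510967.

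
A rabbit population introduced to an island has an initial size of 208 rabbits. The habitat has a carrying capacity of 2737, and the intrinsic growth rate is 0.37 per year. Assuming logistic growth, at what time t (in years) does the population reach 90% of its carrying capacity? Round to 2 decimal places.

A = (K − N₀)/N₀ = (2737 − 208)/208 = 12.159.
Solve 2737/(1 + 12.159·e^(−0.37t)) = 2463.3: 1 + 12.159·e^(−0.37t) = 1.1111, so e^(−0.37t) = 0.00913844.
−0.37·t = ln(0.00913844) = -4.6953, so t = 4.6953/0.37 = 12.69.

12.69 years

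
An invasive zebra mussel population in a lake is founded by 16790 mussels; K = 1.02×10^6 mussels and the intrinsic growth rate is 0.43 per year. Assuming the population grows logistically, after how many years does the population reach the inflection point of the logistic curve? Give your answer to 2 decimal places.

Logistic growth is fastest at N = K/2 = 510000.
A = (K − N₀)/N₀ = 59.75. Set K/(1 + A·e^(−rt)) = K/2 → A·e^(−rt) = 1.
e^(−0.43t) = 1/59.75 = 0.0167363, so t = ln(59.75)/0.43 = 4.0902/0.43 = 9.512.

9.51 years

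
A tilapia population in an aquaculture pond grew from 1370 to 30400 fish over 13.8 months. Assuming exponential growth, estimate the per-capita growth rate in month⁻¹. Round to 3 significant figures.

From N(t) = N₀·e^(rt): e^(r·13.8) = 30400/1370 = 22.19.
r·13.8 = ln(22.19) = 3.0996, so r = 3.0996/13.8 = 0.22461.

0.225 per month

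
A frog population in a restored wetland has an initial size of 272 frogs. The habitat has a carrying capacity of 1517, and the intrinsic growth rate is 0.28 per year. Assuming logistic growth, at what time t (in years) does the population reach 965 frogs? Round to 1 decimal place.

A = (K − N₀)/N₀ = (1517 − 272)/272 = 4.5772.
Solve 1517/(1 + 4.5772·e^(−0.28t)) = 965: 1 + 4.5772·e^(−0.28t) = 1.572, so e^(−0.28t) = 0.124972.
−0.28·t = ln(0.124972) = -2.0797, so t = 2.0797/0.28 = 7.4274.

7.4 years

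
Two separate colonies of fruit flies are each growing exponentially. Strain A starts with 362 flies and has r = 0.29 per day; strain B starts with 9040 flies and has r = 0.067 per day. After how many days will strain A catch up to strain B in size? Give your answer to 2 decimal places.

Set 362·e^(0.29t) = 9040·e^(0.067t).
e^((0.29 − 0.067)t) = 9040/362 → e^(0.223·t) = 24.972.
0.223·t = ln(24.972) = 3.2178, so t = 3.2178/0.223 = 14.429.

14.43 days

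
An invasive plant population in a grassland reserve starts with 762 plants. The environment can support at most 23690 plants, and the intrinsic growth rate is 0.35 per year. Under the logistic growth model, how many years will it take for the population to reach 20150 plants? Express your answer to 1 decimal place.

14.7 years

A = (K − N₀)/N₀ = (23690 − 762)/762 = 30.089.
Solve 23690/(1 + 30.089·e^(−0.35t)) = 20150: 1 + 30.089·e^(−0.35t) = 1.1757, so e^(−0.35t) = 0.00583871.
−0.35·t = ln(0.00583871) = -5.1432, so t = 5.1432/0.35 = 14.695.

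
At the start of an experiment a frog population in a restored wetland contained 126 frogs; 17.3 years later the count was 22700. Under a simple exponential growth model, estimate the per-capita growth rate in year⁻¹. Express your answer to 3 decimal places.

0.300 per year

From N(t) = N₀·e^(rt): e^(r·17.3) = 22700/126 = 180.16.
r·17.3 = ln(180.16) = 5.1938, so r = 5.1938/17.3 = 0.30022.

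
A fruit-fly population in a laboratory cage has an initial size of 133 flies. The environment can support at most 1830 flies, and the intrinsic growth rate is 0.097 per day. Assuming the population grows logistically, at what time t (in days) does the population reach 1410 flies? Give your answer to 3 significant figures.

38.7 days

A = (K − N₀)/N₀ = (1830 − 133)/133 = 12.759.
Solve 1830/(1 + 12.759·e^(−0.097t)) = 1410: 1 + 12.759·e^(−0.097t) = 1.2979, so e^(−0.097t) = 0.0233453.
−0.097·t = ln(0.0233453) = -3.7574, so t = 3.7574/0.097 = 38.736.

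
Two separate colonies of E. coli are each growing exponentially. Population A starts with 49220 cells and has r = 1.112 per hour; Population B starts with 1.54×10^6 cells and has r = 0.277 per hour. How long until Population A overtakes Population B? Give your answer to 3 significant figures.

4.12 hours

Set 49220·e^(1.112t) = 1.54×10^6·e^(0.277t).
e^((1.112 − 0.277)t) = 1.54×10^6/49220 → e^(0.835·t) = 31.288.
0.835·t = ln(31.288) = 3.4432, so t = 3.4432/0.835 = 4.1236.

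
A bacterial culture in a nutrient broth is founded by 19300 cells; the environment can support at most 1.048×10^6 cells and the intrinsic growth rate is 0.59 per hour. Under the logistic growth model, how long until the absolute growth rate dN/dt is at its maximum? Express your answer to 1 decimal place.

6.7 hours

Logistic growth is fastest at N = K/2 = 524000.
A = (K − N₀)/N₀ = 53.301. Set K/(1 + A·e^(−rt)) = K/2 → A·e^(−rt) = 1.
e^(−0.59t) = 1/53.301 = 0.0187615, so t = ln(53.301)/0.59 = 3.9759/0.59 = 6.7389.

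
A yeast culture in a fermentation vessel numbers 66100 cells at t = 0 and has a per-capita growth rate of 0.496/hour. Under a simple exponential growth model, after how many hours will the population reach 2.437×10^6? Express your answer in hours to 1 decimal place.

Set N₀·e^(rt) = 2.437×10^6: e^(0.496·t) = 2.437×10^6/66100 = 36.868.
0.496·t = ln(36.868) = 3.6074, so t = 3.6074/0.496 = 7.2729.

7.3 hours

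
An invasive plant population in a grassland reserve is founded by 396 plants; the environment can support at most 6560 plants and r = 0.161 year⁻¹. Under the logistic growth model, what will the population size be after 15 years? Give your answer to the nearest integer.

A = (K − N₀)/N₀ = (6560 − 396)/396 = 15.566.
N(t) = K/(1 + A·e^(−rt)) = 6560/(1 + 15.566×e^(−0.161×15)).
e^(−2.415) = 0.089367; denominator = 1 + 15.566×0.089367 = 2.3911.
N = 6560/2.3911 = 2743.55.

2744 plants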